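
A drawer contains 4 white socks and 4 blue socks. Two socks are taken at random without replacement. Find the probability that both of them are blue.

P(every draw is blue) = 4/8 × 3/7 = 12/56 = 3/14.

3/14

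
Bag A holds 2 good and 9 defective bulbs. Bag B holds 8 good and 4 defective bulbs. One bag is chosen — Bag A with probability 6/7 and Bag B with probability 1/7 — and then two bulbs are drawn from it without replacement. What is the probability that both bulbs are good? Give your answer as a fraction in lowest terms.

8/105

From Bag A: P(both good) = (2/11)(1/10) = 1/55.
From Bag B: P(both good) = (8/12)(7/11) = 14/33.
Total probability = (6/7)(1/55) + (1/7)(14/33) = 8/105.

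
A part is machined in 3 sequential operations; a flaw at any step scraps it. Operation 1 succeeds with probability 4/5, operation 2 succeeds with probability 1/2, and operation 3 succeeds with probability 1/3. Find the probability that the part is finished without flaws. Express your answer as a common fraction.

Multiplying along the chain,
P = 4/5 × 1/2 × 1/3 = 4/30 = 2/15.

2/15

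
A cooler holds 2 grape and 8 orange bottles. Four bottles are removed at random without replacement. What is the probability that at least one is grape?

2/3

P(no grape) = 8/10 × 7/9 × 6/8 × 5/7 = 1680/5040 = 1/3.
P(at least one) = 1 − 1/3 = 2/3.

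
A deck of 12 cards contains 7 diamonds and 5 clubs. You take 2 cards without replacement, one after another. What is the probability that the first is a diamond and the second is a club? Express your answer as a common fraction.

35/132

Multiply the probability of each draw given the previous ones:
P = 7/12 × 5/11 = 35/132.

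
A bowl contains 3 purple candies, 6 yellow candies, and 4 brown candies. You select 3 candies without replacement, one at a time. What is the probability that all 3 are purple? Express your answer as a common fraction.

1/286

P = 3/13 × 2/12 × 1/11 = 6/1716 = 1/286.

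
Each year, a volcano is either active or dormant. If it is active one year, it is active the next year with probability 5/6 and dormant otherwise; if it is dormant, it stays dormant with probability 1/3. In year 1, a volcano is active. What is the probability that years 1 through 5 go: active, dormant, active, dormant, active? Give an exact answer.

1/81

Year 1 is given. For each transition, use the conditional probability from the current state:
P(dormant | active) = 1/6; P(active | dormant) = 2/3; P(dormant | active) = 1/6; P(active | dormant) = 2/3.
P = 1/6 × 2/3 × 1/6 × 2/3 = 4/324 = 1/81.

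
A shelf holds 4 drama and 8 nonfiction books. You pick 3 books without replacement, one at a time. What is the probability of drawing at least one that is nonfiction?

P(no nonfiction) = 4/12 × 3/11 × 2/10 = 24/1320 = 1/55.
P(at least one) = 1 − 1/55 = 54/55.

54/55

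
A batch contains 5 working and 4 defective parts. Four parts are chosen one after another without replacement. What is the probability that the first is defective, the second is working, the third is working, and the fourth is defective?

Chain rule:
P = 4/9 × 5/8 × 4/7 × 3/6 = 240/3024 = 5/63.

5/63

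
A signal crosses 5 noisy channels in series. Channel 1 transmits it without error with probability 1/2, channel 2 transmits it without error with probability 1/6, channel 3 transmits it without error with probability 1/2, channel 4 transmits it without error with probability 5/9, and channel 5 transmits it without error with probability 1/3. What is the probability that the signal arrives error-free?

5/648

The events are sequential, so multiply the conditional probabilities:
P = 1/2 × 1/6 × 1/2 × 5/9 × 1/3 = 5/648.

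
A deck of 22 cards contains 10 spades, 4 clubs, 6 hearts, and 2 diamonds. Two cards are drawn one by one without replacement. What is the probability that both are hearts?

5/77

P(all hearts) = 6/22 × 5/21 = 30/462 = 5/77.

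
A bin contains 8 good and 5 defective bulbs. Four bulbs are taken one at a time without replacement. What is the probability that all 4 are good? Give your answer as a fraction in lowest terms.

P(all good) = 8/13 × 7/12 × 6/11 × 5/10 = 1680/17160 = 14/143.

14/143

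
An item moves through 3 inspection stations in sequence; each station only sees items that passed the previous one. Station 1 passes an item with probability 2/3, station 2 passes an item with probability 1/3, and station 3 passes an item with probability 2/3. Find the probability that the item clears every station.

Multiplying along the chain,
P = 2/3 × 1/3 × 2/3 = 4/27.

4/27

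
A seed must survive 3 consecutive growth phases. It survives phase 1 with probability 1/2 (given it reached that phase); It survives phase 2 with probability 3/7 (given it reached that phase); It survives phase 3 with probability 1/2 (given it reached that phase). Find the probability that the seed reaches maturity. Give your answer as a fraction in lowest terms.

3/28

The events are sequential, so multiply the conditional probabilities:
P = 1/2 × 3/7 × 1/2 = 3/28.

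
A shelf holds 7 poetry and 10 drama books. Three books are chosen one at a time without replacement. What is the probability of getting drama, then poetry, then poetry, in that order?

7/68

Each draw changes the counts, so multiply the conditional probabilities along the sequence:
P = 10/17 × 7/16 × 6/15 = 420/4080 = 7/68.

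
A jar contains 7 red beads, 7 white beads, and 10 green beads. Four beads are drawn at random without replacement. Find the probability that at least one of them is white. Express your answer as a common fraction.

589/759

P(no white) = 17/24 × 16/23 × 15/22 × 14/21 = 57120/255024 = 170/759.
P(at least one) = 1 − 170/759 = 589/759.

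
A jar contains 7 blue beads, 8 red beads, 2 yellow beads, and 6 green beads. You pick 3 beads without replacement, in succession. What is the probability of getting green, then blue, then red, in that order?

8/253

Multiply the probability of each draw given the previous ones:
P = 6/23 × 7/22 × 8/21 = 336/10626 = 8/253.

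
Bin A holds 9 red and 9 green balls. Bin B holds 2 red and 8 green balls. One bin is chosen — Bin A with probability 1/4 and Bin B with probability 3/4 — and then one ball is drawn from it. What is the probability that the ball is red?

11/40

From Bin A: P(red) = 9/18.
From Bin B: P(red) = 2/10.
Total probability = (1/4)(9/18) + (3/4)(2/10) = 11/40.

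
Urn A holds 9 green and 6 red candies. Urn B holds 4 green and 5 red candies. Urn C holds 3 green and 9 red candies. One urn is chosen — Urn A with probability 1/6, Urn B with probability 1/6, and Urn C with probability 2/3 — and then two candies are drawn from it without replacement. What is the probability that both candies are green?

From Urn A: P(both green) = (9/15)(8/14) = 12/35.
From Urn B: P(both green) = (4/9)(3/8) = 1/6.
From Urn C: P(both green) = (3/12)(2/11) = 1/22.
Total probability = (1/6)(12/35) + (1/6)(1/6) + (2/3)(1/22) = 1597/13860.

1597/13860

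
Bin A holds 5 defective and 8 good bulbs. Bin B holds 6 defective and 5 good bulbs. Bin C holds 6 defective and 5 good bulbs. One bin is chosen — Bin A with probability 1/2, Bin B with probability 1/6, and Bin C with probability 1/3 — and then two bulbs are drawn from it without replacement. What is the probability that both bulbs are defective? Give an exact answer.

From Bin A: P(both defective) = (5/13)(4/12) = 5/39.
From Bin B: P(both defective) = (6/11)(5/10) = 3/11.
From Bin C: P(both defective) = (6/11)(5/10) = 3/11.
Total probability = (1/2)(5/39) + (1/6)(3/11) + (1/3)(3/11) = 86/429.

86/429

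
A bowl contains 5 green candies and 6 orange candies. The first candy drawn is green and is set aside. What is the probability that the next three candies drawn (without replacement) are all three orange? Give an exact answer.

1/6

After the first draw, 6 of the remaining 10 candies are orange.
P = 6/10 × 5/9 × 4/8 = 120/720 = 1/6.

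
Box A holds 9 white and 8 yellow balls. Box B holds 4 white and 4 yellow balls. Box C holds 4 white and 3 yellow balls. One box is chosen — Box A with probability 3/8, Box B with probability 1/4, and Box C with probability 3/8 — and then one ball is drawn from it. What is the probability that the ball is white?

64/119

From Box A: P(white) = 9/17.
From Box B: P(white) = 4/8.
From Box C: P(white) = 4/7.
Total probability = (3/8)(9/17) + (1/4)(4/8) + (3/8)(4/7) = 64/119.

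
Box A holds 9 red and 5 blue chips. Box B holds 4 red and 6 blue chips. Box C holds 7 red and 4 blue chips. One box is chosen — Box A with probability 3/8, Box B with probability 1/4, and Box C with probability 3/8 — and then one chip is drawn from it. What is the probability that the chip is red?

3571/6160

From Box A: P(red) = 9/14.
From Box B: P(red) = 4/10.
From Box C: P(red) = 7/11.
Total probability = (3/8)(9/14) + (1/4)(4/10) + (3/8)(7/11) = 3571/6160.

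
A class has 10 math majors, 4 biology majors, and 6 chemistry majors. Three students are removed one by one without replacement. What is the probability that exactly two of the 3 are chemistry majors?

One ordering (chemistry majors drawn first) has probability 6/20 × 5/19 × 14/18 = 420/6840 = 7/114.
There are C(3,2) = 3 such orderings, each equally likely, so P = 3 × 7/114 = 7/38.

7/38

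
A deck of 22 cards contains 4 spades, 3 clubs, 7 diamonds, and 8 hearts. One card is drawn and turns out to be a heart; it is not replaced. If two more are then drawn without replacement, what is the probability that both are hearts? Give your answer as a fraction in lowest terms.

After the first draw, 7 of the remaining 21 cards are hearts.
P = 7/21 × 6/20 = 42/420 = 1/10.

1/10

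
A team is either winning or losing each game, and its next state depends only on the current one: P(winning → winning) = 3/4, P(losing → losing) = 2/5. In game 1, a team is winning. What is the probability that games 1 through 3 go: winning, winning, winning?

9/16

Game 1 is given. For each transition, use the conditional probability from the current state:
P(winning | winning) = 3/4; P(winning | winning) = 3/4.
P = 3/4 × 3/4 = 9/16.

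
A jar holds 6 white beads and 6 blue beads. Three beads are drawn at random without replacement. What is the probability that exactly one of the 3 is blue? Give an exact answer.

One ordering (blue drawn first) has probability 6/12 × 6/11 × 5/10 = 180/1320 = 3/22.
There are C(3,1) = 3 such orderings, each equally likely, so P = 3 × 3/22 = 9/22.

9/22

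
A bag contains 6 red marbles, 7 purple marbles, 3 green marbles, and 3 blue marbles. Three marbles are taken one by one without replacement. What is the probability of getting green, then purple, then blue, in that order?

Each draw changes the counts, so multiply the conditional probabilities along the sequence:
P = 3/19 × 7/18 × 3/17 = 63/5814 = 7/646.

7/646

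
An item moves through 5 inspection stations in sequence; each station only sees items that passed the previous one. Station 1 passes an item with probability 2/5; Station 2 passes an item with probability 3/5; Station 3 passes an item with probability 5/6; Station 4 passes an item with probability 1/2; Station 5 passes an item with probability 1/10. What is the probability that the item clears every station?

1/100

Multiplying along the chain,
P = 2/5 × 3/5 × 5/6 × 1/2 × 1/10 = 30/3000 = 1/100.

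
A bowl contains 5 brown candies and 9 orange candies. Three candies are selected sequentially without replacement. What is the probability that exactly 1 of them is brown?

45/91

One ordering (brown drawn first) has probability 5/14 × 9/13 × 8/12 = 360/2184 = 15/91.
There are C(3,1) = 3 such orderings, each equally likely, so P = 3 × 15/91 = 45/91.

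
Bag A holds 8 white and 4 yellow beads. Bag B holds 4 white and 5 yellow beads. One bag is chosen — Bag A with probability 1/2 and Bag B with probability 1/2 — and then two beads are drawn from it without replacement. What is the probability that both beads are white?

From Bag A: P(both white) = (8/12)(7/11) = 14/33.
From Bag B: P(both white) = (4/9)(3/8) = 1/6.
Total probability = (1/2)(14/33) + (1/2)(1/6) = 13/44.

13/44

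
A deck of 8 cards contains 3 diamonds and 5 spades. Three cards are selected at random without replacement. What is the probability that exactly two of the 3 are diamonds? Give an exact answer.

One ordering (diamonds drawn first) has probability 3/8 × 2/7 × 5/6 = 30/336 = 5/56.
There are C(3,2) = 3 such orderings, each equally likely, so P = 3 × 5/56 = 15/56.

15/56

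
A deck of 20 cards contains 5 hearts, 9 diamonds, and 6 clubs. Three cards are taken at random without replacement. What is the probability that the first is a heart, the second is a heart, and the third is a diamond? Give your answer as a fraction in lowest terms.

1/38

Each draw changes the counts, so multiply the conditional probabilities along the sequence:
P = 5/20 × 4/19 × 9/18 = 180/6840 = 1/38.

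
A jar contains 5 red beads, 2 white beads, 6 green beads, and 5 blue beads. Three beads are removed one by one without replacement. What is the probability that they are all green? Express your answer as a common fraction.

P(every draw is green) = 6/18 × 5/17 × 4/16 = 120/4896 = 5/204.

5/204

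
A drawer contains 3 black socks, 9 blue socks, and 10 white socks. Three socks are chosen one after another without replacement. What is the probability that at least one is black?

P(no black) = 19/22 × 18/21 × 17/20 = 5814/9240 = 969/1540.
P(at least one) = 1 − 969/1540 = 571/1540.

571/1540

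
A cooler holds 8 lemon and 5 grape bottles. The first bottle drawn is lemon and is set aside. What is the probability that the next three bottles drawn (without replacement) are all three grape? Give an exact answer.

1/22

With the first bottle removed, 5 grape remain out of 12.
P = 5/12 × 4/11 × 3/10 = 60/1320 = 1/22.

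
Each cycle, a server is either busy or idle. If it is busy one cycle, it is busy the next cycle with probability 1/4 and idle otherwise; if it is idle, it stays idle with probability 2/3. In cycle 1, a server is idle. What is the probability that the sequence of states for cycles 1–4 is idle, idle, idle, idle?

8/27

Cycle 1 is given. For each transition, use the conditional probability from the current state:
P(idle | idle) = 2/3; P(idle | idle) = 2/3; P(idle | idle) = 2/3.
P = 2/3 × 2/3 × 2/3 = 8/27.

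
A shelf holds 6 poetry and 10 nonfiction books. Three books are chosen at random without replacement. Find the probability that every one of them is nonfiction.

3/14

P(all nonfiction) = 10/16 × 9/15 × 8/14 = 720/3360 = 3/14.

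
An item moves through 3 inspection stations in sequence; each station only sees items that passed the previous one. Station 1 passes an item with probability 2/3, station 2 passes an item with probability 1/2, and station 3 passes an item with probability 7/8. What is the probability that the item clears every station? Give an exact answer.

7/24

Multiplying along the chain,
P = 2/3 × 1/2 × 7/8 = 14/48 = 7/24.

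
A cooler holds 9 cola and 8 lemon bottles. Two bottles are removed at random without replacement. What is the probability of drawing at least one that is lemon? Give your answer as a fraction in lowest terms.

P(no lemon) = 9/17 × 8/16 = 72/272 = 9/34.
P(at least one) = 1 − 9/34 = 25/34.

25/34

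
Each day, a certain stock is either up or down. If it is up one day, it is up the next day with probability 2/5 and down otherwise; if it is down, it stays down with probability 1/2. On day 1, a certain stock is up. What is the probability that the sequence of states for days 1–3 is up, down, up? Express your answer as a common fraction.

Day 1 is given. For each transition, use the conditional probability from the current state:
P(down | up) = 3/5; P(up | down) = 1/2.
P = 3/5 × 1/2 = 3/10.

3/10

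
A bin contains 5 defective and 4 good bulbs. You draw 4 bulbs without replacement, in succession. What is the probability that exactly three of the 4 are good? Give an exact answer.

10/63

One ordering (good drawn first) has probability 4/9 × 3/8 × 2/7 × 5/6 = 120/3024 = 5/126.
There are C(4,3) = 4 such orderings, each equally likely, so P = 4 × 5/126 = 10/63.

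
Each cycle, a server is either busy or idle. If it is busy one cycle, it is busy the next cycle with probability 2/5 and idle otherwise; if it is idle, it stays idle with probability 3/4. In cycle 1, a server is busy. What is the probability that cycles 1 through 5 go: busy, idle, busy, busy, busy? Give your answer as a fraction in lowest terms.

Cycle 1 is given. For each transition, use the conditional probability from the current state:
P(idle | busy) = 3/5; P(busy | idle) = 1/4; P(busy | busy) = 2/5; P(busy | busy) = 2/5.
P = 3/5 × 1/4 × 2/5 × 2/5 = 12/500 = 3/125.

3/125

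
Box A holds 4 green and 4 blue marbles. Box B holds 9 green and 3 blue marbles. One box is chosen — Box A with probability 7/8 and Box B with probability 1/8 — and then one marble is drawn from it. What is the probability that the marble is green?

From Box A: P(green) = 4/8.
From Box B: P(green) = 9/12.
Total probability = (7/8)(4/8) + (1/8)(9/12) = 17/32.

17/32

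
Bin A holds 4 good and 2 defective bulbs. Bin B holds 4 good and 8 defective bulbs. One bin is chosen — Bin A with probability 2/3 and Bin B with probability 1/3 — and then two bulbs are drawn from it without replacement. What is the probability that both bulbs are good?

49/165

From Bin A: P(both good) = (4/6)(3/5) = 2/5.
From Bin B: P(both good) = (4/12)(3/11) = 1/11.
Total probability = (2/3)(2/5) + (1/3)(1/11) = 49/165.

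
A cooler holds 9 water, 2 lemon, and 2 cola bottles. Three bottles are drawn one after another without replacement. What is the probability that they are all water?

42/143

P = 9/13 × 8/12 × 7/11 = 504/1716 = 42/143.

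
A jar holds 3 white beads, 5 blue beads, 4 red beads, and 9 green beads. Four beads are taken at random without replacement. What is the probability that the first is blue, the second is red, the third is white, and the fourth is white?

Chain rule:
P = 5/21 × 4/20 × 3/19 × 2/18 = 120/143640 = 1/1197.

1/1197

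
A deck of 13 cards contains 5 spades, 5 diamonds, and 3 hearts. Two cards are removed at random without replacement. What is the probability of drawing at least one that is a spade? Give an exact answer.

P(no spades) = 8/13 × 7/12 = 56/156 = 14/39.
P(at least one) = 1 − 14/39 = 25/39.

25/39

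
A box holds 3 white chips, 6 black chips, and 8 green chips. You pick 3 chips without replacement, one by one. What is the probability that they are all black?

1/34

P(all black) = 6/17 × 5/16 × 4/15 = 120/4080 = 1/34.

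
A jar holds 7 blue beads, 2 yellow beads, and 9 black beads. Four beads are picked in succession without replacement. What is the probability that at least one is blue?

91/102

P(no blue) = 11/18 × 10/17 × 9/16 × 8/15 = 7920/73440 = 11/102.
P(at least one) = 1 − 11/102 = 91/102.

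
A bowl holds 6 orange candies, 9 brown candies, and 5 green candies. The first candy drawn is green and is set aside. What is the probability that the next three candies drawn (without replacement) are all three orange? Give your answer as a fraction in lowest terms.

After the first draw, 6 of the remaining 19 candies are orange.
P = 6/19 × 5/18 × 4/17 = 120/5814 = 20/969.

20/969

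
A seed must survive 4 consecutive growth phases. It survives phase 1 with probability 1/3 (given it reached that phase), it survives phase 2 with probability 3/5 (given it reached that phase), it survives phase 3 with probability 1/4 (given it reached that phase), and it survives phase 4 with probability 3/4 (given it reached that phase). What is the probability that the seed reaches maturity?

3/80

Multiplying along the chain,
P = 1/3 × 3/5 × 1/4 × 3/4 = 9/240 = 3/80.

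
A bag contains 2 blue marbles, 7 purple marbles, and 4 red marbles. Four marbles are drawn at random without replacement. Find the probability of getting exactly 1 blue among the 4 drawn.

One ordering (blue drawn first) has probability 2/13 × 11/12 × 10/11 × 9/10 = 1980/17160 = 3/26.
There are C(4,1) = 4 such orderings, each equally likely, so P = 4 × 3/26 = 6/13.

6/13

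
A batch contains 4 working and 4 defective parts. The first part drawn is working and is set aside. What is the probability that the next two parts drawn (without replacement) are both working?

1/7

With the first part removed, 3 working remain out of 7.
P = 3/7 × 2/6 = 6/42 = 1/7.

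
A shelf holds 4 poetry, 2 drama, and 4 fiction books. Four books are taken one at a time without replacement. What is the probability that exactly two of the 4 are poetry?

One ordering (poetry drawn first) has probability 4/10 × 3/9 × 6/8 × 5/7 = 360/5040 = 1/14.
There are C(4,2) = 6 such orderings, each equally likely, so P = 6 × 1/14 = 3/7.

3/7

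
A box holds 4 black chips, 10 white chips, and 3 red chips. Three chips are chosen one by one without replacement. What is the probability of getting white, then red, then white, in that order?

Multiply the probability of each draw given the previous ones:
P = 10/17 × 3/16 × 9/15 = 270/4080 = 9/136.

9/136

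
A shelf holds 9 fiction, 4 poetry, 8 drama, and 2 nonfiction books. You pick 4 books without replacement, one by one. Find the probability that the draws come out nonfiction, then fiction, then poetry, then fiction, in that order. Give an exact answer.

Chain rule:
P = 2/23 × 9/22 × 4/21 × 8/20 = 576/212520 = 24/8855.

24/8855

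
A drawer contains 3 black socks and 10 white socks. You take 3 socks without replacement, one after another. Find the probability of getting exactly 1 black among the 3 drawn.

One ordering (black drawn first) has probability 3/13 × 10/12 × 9/11 = 270/1716 = 45/286.
There are C(3,1) = 3 such orderings, each equally likely, so P = 3 × 45/286 = 135/286.

135/286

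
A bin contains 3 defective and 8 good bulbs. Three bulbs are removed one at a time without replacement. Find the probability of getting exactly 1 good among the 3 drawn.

8/55

One ordering (good drawn first) has probability 8/11 × 3/10 × 2/9 = 48/990 = 8/165.
There are C(3,1) = 3 such orderings, each equally likely, so P = 3 × 8/165 = 8/55.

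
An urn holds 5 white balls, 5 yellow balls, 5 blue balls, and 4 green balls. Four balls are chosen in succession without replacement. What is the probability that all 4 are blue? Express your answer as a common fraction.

5/3876

P = 5/19 × 4/18 × 3/17 × 2/16 = 120/93024 = 5/3876.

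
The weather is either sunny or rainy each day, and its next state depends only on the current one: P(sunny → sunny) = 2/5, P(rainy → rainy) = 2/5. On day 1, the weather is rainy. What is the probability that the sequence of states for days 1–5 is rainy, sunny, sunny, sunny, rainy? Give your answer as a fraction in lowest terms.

Day 1 is given. For each transition, use the conditional probability from the current state:
P(sunny | rainy) = 3/5; P(sunny | sunny) = 2/5; P(sunny | sunny) = 2/5; P(rainy | sunny) = 3/5.
P = 3/5 × 2/5 × 2/5 × 3/5 = 36/625.

36/625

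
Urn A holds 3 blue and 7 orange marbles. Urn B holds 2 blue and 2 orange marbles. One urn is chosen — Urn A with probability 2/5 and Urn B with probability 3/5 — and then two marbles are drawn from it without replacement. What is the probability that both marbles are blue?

From Urn A: P(both blue) = (3/10)(2/9) = 1/15.
From Urn B: P(both blue) = (2/4)(1/3) = 1/6.
Total probability = (2/5)(1/15) + (3/5)(1/6) = 19/150.

19/150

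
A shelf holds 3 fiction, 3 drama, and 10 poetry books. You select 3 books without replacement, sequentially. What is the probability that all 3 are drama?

P(every draw is drama) = 3/16 × 2/15 × 1/14 = 6/3360 = 1/560.

1/560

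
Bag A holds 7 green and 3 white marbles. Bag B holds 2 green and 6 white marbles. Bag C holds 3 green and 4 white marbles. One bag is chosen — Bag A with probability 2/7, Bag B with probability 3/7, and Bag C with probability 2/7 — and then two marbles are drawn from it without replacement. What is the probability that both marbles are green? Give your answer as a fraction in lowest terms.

From Bag A: P(both green) = (7/10)(6/9) = 7/15.
From Bag B: P(both green) = (2/8)(1/7) = 1/28.
From Bag C: P(both green) = (3/7)(2/6) = 1/7.
Total probability = (2/7)(7/15) + (3/7)(1/28) + (2/7)(1/7) = 557/2940.

557/2940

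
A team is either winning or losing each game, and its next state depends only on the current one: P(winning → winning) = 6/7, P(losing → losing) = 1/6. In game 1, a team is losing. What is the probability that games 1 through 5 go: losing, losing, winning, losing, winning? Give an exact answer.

25/1512

Game 1 is given. For each transition, use the conditional probability from the current state:
P(losing | losing) = 1/6; P(winning | losing) = 5/6; P(losing | winning) = 1/7; P(winning | losing) = 5/6.
P = 1/6 × 5/6 × 1/7 × 5/6 = 25/1512.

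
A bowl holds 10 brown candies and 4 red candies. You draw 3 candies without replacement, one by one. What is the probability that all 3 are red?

1/91

P(all red) = 4/14 × 3/13 × 2/12 = 24/2184 = 1/91.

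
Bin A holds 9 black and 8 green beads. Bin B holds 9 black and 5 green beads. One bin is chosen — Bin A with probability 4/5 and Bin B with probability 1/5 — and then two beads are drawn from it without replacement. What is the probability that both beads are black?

450/1547

From Bin A: P(both black) = (9/17)(8/16) = 9/34.
From Bin B: P(both black) = (9/14)(8/13) = 36/91.
Total probability = (4/5)(9/34) + (1/5)(36/91) = 450/1547.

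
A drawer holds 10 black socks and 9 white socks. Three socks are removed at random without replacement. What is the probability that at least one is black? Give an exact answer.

295/323

P(no black) = 9/19 × 8/18 × 7/17 = 504/5814 = 28/323.
P(at least one) = 1 − 28/323 = 295/323.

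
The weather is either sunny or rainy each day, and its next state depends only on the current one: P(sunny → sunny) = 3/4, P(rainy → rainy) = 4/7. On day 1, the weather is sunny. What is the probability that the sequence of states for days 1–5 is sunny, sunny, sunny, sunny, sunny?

81/256

Day 1 is given. For each transition, use the conditional probability from the current state:
P(sunny | sunny) = 3/4; P(sunny | sunny) = 3/4; P(sunny | sunny) = 3/4; P(sunny | sunny) = 3/4.
P = 3/4 × 3/4 × 3/4 × 3/4 = 81/256.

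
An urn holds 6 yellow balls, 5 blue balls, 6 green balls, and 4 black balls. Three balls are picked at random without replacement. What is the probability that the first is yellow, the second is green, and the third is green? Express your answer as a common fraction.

Multiply the probability of each draw given the previous ones:
P = 6/21 × 6/20 × 5/19 = 180/7980 = 3/133.

3/133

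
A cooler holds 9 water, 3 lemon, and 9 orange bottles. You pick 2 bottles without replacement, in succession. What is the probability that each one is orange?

6/35

P(every draw is orange) = 9/21 × 8/20 = 72/420 = 6/35.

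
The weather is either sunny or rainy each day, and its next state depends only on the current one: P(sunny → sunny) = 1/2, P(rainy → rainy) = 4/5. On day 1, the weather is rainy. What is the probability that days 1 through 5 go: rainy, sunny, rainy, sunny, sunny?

1/100

Day 1 is given. For each transition, use the conditional probability from the current state:
P(sunny | rainy) = 1/5; P(rainy | sunny) = 1/2; P(sunny | rainy) = 1/5; P(sunny | sunny) = 1/2.
P = 1/5 × 1/2 × 1/5 × 1/2 = 1/100.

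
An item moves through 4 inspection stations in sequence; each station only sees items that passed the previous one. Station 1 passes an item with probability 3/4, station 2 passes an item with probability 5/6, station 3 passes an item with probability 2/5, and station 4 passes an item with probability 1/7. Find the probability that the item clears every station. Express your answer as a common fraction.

Multiplying along the chain,
P = 3/4 × 5/6 × 2/5 × 1/7 = 30/840 = 1/28.

1/28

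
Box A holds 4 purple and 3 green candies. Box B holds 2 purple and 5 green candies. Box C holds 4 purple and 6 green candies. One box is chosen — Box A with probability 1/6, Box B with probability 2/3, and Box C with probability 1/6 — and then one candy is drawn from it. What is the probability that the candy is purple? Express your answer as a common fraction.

From Box A: P(purple) = 4/7.
From Box B: P(purple) = 2/7.
From Box C: P(purple) = 4/10.
Total probability = (1/6)(4/7) + (2/3)(2/7) + (1/6)(4/10) = 37/105.

37/105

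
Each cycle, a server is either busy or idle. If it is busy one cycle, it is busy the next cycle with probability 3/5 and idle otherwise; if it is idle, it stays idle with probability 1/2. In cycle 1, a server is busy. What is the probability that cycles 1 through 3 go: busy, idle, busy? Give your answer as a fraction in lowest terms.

Cycle 1 is given. For each transition, use the conditional probability from the current state:
P(idle | busy) = 2/5; P(busy | idle) = 1/2.
P = 2/5 × 1/2 = 2/10 = 1/5.

1/5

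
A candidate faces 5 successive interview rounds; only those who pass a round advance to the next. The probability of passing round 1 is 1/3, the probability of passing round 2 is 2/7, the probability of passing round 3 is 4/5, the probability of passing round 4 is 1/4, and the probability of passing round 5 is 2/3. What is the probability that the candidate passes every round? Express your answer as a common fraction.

4/315

Each stage is reached only if all earlier stages succeed, so
P = 1/3 × 2/7 × 4/5 × 1/4 × 2/3 = 16/1260 = 4/315.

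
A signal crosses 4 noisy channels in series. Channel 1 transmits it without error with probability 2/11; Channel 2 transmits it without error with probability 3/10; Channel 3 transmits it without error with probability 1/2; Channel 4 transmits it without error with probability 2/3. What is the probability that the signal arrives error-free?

Each stage is reached only if all earlier stages succeed, so
P = 2/11 × 3/10 × 1/2 × 2/3 = 12/660 = 1/55.

1/55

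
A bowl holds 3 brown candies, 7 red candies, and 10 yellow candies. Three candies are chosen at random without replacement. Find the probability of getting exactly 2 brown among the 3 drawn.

17/380

One ordering (brown drawn first) has probability 3/20 × 2/19 × 17/18 = 102/6840 = 17/1140.
There are C(3,2) = 3 such orderings, each equally likely, so P = 3 × 17/1140 = 17/380.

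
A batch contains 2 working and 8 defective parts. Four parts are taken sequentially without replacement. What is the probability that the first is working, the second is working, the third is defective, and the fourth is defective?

1/45

Chain rule:
P = 2/10 × 1/9 × 8/8 × 7/7 = 112/5040 = 1/45.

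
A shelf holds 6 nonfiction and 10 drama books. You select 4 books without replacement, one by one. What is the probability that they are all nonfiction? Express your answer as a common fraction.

P = 6/16 × 5/15 × 4/14 × 3/13 = 360/43680 = 3/364.

3/364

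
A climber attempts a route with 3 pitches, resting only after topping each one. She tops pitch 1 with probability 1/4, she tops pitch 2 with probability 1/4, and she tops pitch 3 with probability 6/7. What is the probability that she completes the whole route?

3/56

Each stage is reached only if all earlier stages succeed, so
P = 1/4 × 1/4 × 6/7 = 6/112 = 3/56.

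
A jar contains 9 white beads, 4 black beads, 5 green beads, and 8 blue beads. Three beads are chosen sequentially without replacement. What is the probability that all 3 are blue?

P = 8/26 × 7/25 × 6/24 = 336/15600 = 7/325.

7/325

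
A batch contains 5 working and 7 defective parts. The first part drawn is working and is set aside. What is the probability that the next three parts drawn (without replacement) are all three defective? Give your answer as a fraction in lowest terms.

After the first draw, 7 of the remaining 11 parts are defective.
P = 7/11 × 6/10 × 5/9 = 210/990 = 7/33.

7/33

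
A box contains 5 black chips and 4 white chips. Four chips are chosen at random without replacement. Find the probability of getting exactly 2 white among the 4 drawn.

One ordering (white drawn first) has probability 4/9 × 3/8 × 5/7 × 4/6 = 240/3024 = 5/63.
There are C(4,2) = 6 such orderings, each equally likely, so P = 6 × 5/63 = 10/21.

10/21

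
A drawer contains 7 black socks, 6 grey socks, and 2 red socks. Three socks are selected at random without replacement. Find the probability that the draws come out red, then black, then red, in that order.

Multiply the probability of each draw given the previous ones:
P = 2/15 × 7/14 × 1/13 = 14/2730 = 1/195.

1/195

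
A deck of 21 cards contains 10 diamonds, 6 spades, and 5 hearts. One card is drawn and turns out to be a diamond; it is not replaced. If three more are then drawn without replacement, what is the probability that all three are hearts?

After the first draw, 5 of the remaining 20 cards are hearts.
P = 5/20 × 4/19 × 3/18 = 60/6840 = 1/114.

1/114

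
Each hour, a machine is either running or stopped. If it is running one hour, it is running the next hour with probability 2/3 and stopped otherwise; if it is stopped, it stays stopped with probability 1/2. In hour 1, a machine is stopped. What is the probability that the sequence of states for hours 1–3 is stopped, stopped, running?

1/4

Hour 1 is given. For each transition, use the conditional probability from the current state:
P(stopped | stopped) = 1/2; P(running | stopped) = 1/2.
P = 1/2 × 1/2 = 1/4.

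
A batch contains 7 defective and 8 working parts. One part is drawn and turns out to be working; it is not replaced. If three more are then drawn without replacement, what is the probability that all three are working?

5/52

With the first part removed, 7 working remain out of 14.
P = 7/14 × 6/13 × 5/12 = 210/2184 = 5/52.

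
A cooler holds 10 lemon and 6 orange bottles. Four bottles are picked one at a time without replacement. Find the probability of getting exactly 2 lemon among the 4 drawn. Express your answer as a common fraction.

135/364

One ordering (lemon drawn first) has probability 10/16 × 9/15 × 6/14 × 5/13 = 2700/43680 = 45/728.
There are C(4,2) = 6 such orderings, each equally likely, so P = 6 × 45/728 = 135/364.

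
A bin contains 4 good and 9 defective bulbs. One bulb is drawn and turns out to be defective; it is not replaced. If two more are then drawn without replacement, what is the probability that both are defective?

With the first bulb removed, 8 defective remain out of 12.
P = 8/12 × 7/11 = 56/132 = 14/33.

14/33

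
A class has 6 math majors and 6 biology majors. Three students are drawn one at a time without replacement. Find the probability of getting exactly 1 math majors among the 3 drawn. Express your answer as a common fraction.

9/22

One ordering (a math major drawn first) has probability 6/12 × 6/11 × 5/10 = 180/1320 = 3/22.
There are C(3,1) = 3 such orderings, each equally likely, so P = 3 × 3/22 = 9/22.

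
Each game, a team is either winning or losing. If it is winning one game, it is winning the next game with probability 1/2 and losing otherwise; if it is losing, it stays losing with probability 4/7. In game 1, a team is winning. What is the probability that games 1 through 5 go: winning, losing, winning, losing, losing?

3/49

Game 1 is given. For each transition, use the conditional probability from the current state:
P(losing | winning) = 1/2; P(winning | losing) = 3/7; P(losing | winning) = 1/2; P(losing | losing) = 4/7.
P = 1/2 × 3/7 × 1/2 × 4/7 = 12/196 = 3/49.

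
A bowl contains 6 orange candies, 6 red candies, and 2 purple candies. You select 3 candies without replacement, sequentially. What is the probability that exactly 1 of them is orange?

6/13

One ordering (orange drawn first) has probability 6/14 × 8/13 × 7/12 = 336/2184 = 2/13.
There are C(3,1) = 3 such orderings, each equally likely, so P = 3 × 2/13 = 6/13.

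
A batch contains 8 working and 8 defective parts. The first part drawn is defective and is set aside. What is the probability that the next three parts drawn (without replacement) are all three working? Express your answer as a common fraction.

8/65

After the first draw, 8 of the remaining 15 parts are working.
P = 8/15 × 7/14 × 6/13 = 336/2730 = 8/65.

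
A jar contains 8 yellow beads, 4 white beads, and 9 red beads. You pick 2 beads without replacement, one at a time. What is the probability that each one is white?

1/35

P(every draw is white) = 4/21 × 3/20 = 12/420 = 1/35.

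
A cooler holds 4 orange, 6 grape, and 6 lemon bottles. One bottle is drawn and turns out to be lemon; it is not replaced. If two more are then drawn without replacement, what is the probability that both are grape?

With the first bottle removed, 6 grape remain out of 15.
P = 6/15 × 5/14 = 30/210 = 1/7.

1/7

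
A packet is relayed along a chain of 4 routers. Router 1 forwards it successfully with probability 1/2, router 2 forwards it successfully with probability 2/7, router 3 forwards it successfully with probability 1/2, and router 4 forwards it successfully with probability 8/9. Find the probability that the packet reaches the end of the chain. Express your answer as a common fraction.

Multiplying along the chain,
P = 1/2 × 2/7 × 1/2 × 8/9 = 16/252 = 4/63.

4/63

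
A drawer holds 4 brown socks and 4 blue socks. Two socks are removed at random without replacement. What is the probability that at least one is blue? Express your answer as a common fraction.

11/14

P(no blue) = 4/8 × 3/7 = 12/56 = 3/14.
P(at least one) = 1 − 3/14 = 11/14.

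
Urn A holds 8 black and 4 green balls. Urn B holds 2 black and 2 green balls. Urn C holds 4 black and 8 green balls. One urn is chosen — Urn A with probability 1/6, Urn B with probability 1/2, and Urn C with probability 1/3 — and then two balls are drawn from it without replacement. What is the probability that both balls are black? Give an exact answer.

73/396

From Urn A: P(both black) = (8/12)(7/11) = 14/33.
From Urn B: P(both black) = (2/4)(1/3) = 1/6.
From Urn C: P(both black) = (4/12)(3/11) = 1/11.
Total probability = (1/6)(14/33) + (1/2)(1/6) + (1/3)(1/11) = 73/396.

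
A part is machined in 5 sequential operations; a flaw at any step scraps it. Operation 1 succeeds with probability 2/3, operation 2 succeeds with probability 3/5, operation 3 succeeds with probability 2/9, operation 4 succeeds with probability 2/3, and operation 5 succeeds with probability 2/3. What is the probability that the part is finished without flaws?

The events are sequential, so multiply the conditional probabilities:
P = 2/3 × 3/5 × 2/9 × 2/3 × 2/3 = 48/1215 = 16/405.

16/405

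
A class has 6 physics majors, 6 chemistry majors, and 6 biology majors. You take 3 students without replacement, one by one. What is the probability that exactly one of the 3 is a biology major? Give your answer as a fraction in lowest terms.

One ordering (a biology major drawn first) has probability 6/18 × 12/17 × 11/16 = 792/4896 = 11/68.
There are C(3,1) = 3 such orderings, each equally likely, so P = 3 × 11/68 = 33/68.

33/68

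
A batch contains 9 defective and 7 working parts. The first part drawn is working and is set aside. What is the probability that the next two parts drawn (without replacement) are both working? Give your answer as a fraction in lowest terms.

With the first part removed, 6 working remain out of 15.
P = 6/15 × 5/14 = 30/210 = 1/7.

1/7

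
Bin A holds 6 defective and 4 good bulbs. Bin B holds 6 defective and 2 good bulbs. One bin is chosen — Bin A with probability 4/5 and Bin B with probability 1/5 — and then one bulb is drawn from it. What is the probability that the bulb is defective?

From Bin A: P(defective) = 6/10.
From Bin B: P(defective) = 6/8.
Total probability = (4/5)(6/10) + (1/5)(6/8) = 63/100.

63/100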